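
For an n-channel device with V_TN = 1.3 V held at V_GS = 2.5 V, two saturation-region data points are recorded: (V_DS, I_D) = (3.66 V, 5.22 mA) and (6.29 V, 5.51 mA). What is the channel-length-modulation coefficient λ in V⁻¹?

λ = 0.0229 V⁻¹

With V_GS fixed, I_D ∝ (1 + λ V_DS) in saturation, so I_D2/I_D1 = (1 + λ V_DS2)/(1 + λ V_DS1).
5.51/5.22 = 1.056 = (1 + 6.29 λ)/(1 + 3.66 λ).
Solving: λ (I_D1 V_DS2 − I_D2 V_DS1) = I_D2 − I_D1, so λ = (5.51 − 5.22) / (5.22 × 6.29 − 5.51 × 3.66) = 0.29 / 12.7 = 0.0229 V⁻¹.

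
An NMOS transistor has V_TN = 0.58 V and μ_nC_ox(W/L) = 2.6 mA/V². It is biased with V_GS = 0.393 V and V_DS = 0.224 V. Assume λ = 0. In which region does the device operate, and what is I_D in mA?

Cutoff; I_D = 0 mA

V_GS = 0.393 V < V_TN = 0.58 V, so the transistor is in cutoff.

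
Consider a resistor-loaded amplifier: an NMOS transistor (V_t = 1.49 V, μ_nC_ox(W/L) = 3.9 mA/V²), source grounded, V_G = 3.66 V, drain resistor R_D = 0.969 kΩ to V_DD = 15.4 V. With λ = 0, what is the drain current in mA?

V_GS = V_G = 3.66 V, so V_ov = 3.66 − 1.49 = 2.17 V.
Assume saturation: I_D = ½ k_n V_ov² = 0.5 × 3.9 × 2.17² = 9.18 mA, giving V_DS = V_DD − I_D R_D = 15.4 − 9.18 × 0.969 = 6.5 V.
V_DS = 6.5 V ≥ V_ov = 2.17 V, confirming saturation.

I_D = 9.18 mA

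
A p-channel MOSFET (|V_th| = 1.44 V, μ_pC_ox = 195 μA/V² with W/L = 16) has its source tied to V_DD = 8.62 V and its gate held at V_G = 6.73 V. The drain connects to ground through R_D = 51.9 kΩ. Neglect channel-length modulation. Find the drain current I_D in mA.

V_SG = V_DD − V_G = 8.62 − 6.73 = 1.89 V, so V_ov = 1.89 − 1.44 = 0.45 V.
k_p = μ_pC_ox · (W/L) = 3.12 mA/V².
Assume saturation: I_D = ½ k_p V_ov² = 0.5 × 3.12 × 0.45² = 0.316 mA, giving V_SD = V_DD − I_D R_D = 8.62 − 0.316 × 51.9 = -7.78 V.
But -7.78 V < V_ov = 0.45 V, so the device is actually in triode.
In triode I_D = k_p[V_ov V_SD − ½ V_SD²] and I_D = (V_DD − V_SD)/R_D. Equating: 81 V_SD² − 73.87 V_SD + 8.62 = 0, giving V_SD = 0.137 V (the root below V_ov).
I_D = (8.62 − 0.137) / 51.9 = 0.163 mA.

I_D = 0.163 mA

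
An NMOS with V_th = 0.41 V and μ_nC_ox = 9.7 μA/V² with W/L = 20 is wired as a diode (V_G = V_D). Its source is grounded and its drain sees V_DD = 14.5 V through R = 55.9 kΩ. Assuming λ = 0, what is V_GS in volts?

V_GS = 1.93 V

With gate tied to drain, V_GS = V_DS ≥ V_GS − V_th, so the device is in saturation.
k_n = μ_nC_ox · (W/L) = 0.194 mA/V².
KCL at the drain: ½ k_n (V_GS − V_th)² = (V_DD − V_GS)/R.
Let x = V_GS − 0.41. Then 5.42 x² + x − 14.09 = 0, giving x = 1.52 V (positive root), so V_GS = 1.93 V.
I_D = (V_DD − V_GS)/R = (14.5 − 1.93) / 55.9 = 0.225 mA.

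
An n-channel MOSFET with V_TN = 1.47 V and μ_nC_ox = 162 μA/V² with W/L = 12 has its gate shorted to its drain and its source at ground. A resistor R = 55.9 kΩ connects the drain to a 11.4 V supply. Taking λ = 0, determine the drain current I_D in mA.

With gate tied to drain, V_GS = V_DS ≥ V_GS − V_TN, so the device is in saturation.
k_n = μ_nC_ox · (W/L) = 1.944 mA/V².
KCL at the drain: ½ k_n (V_GS − V_TN)² = (V_DD − V_GS)/R.
Let x = V_GS − 1.47. Then 54.3 x² + x − 9.93 = 0, giving x = 0.418 V (positive root), so V_GS = 1.89 V.
I_D = (V_DD − V_GS)/R = (11.4 − 1.89) / 55.9 = 0.17 mA.

I_D = 0.170 mA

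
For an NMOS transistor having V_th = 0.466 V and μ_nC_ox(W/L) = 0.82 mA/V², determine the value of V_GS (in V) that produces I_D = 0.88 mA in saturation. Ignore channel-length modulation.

In saturation I_D = ½ k_n (V_GS − V_th)², so V_GS − V_th = √(2 I_D / k_n) = √(2 × 0.88 / 0.82) = 1.47 V.
V_GS = 0.466 + 1.47 = 1.93 V.

V_GS = 1.93 V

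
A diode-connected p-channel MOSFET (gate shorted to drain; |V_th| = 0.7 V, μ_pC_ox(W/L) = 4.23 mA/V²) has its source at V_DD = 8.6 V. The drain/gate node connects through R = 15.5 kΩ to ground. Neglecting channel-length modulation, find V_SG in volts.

With gate tied to drain, V_SG = V_SD ≥ V_SG − |V_th|, so the device is in saturation.
KCL at the drain: ½ k_p (V_SG − |V_th|)² = (V_DD − V_SG)/R.
Let x = V_SG − 0.7. Then 32.8 x² + x − 7.9 = 0, giving x = 0.476 V (positive root), so V_SG = 1.18 V.
I_D = (V_DD − V_SG)/R = (8.6 − 1.18) / 15.5 = 0.479 mA.

V_SG = 1.18 V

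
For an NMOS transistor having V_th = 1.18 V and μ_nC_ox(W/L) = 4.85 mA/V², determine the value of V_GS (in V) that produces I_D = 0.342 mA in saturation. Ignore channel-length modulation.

V_GS = 1.56 V

In saturation I_D = ½ k_n (V_GS − V_th)², so V_GS − V_th = √(2 I_D / k_n) = √(2 × 0.342 / 4.85) = 0.376 V.
V_GS = 1.18 + 0.376 = 1.56 V.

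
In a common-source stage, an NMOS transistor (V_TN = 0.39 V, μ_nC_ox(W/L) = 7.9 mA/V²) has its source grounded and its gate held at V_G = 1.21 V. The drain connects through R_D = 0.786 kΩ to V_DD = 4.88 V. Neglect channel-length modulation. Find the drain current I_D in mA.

I_D = 2.66 mA

V_GS = V_G = 1.21 V, so V_ov = 1.21 − 0.39 = 0.82 V.
Assume saturation: I_D = ½ k_n V_ov² = 0.5 × 7.9 × 0.82² = 2.66 mA, giving V_DS = V_DD − I_D R_D = 4.88 − 2.66 × 0.786 = 2.79 V.
V_DS = 2.79 V ≥ V_ov = 0.82 V, confirming saturation.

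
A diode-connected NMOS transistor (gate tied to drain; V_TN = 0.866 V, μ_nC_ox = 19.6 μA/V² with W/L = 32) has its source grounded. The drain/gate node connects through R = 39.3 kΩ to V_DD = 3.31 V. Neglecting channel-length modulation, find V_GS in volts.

V_GS = 1.27 V

With gate tied to drain, V_GS = V_DS ≥ V_GS − V_TN, so the device is in saturation.
k_n = μ_nC_ox · (W/L) = 0.6272 mA/V².
KCL at the drain: ½ k_n (V_GS − V_TN)² = (V_DD − V_GS)/R.
Let x = V_GS − 0.866. Then 12.3 x² + x − 2.444 = 0, giving x = 0.407 V (positive root), so V_GS = 1.27 V.
I_D = (V_DD − V_GS)/R = (3.31 − 1.27) / 39.3 = 0.0518 mA.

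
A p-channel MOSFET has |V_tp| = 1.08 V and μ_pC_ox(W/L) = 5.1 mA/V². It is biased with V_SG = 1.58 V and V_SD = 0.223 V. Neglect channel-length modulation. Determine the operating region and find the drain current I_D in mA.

Triode; I_D = 0.442 mA

V_ov = V_SG − |V_tp| = 1.58 − 1.08 = 0.5 V.
Since V_SD = 0.223 V < V_ov = 0.5 V, the device is in the triode region.
I_D = k_p [V_ov · V_SD − ½ V_SD²] = 5.1 × [0.5 × 0.223 − 0.5 × 0.223²] = 0.442 mA.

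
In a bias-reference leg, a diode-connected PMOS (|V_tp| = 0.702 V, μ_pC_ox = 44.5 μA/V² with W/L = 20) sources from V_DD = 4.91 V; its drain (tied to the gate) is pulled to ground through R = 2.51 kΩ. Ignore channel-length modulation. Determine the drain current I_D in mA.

With gate tied to drain, V_SG = V_SD ≥ V_SG − |V_tp|, so the device is in saturation.
k_p = μ_pC_ox · (W/L) = 0.89 mA/V².
KCL at the drain: ½ k_p (V_SG − |V_tp|)² = (V_DD − V_SG)/R.
Let x = V_SG − 0.702. Then 1.12 x² + x − 4.208 = 0, giving x = 1.54 V (positive root), so V_SG = 2.25 V.
I_D = (V_DD − V_SG)/R = (4.91 − 2.25) / 2.51 = 1.06 mA.

I_D = 1.06 mA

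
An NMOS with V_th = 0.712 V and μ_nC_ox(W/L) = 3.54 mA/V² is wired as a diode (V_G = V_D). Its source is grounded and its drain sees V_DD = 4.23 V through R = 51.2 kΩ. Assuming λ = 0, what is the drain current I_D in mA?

With gate tied to drain, V_GS = V_DS ≥ V_GS − V_th, so the device is in saturation.
KCL at the drain: ½ k_n (V_GS − V_th)² = (V_DD − V_GS)/R.
Let x = V_GS − 0.712. Then 90.6 x² + x − 3.518 = 0, giving x = 0.192 V (positive root), so V_GS = 0.904 V.
I_D = (V_DD − V_GS)/R = (4.23 − 0.904) / 51.2 = 0.065 mA.

I_D = 0.0650 mA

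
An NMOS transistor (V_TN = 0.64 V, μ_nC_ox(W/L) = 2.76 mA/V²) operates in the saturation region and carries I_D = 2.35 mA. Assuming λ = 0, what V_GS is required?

In saturation I_D = ½ k_n (V_GS − V_TN)², so V_GS − V_TN = √(2 I_D / k_n) = √(2 × 2.35 / 2.76) = 1.3 V.
V_GS = 0.64 + 1.3 = 1.94 V.

V_GS = 1.94 V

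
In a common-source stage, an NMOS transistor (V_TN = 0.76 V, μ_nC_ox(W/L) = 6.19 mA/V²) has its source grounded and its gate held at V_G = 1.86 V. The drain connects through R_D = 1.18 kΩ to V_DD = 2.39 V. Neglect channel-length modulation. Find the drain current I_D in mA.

V_GS = V_G = 1.86 V, so V_ov = 1.86 − 0.76 = 1.1 V.
Assume saturation: I_D = ½ k_n V_ov² = 0.5 × 6.19 × 1.1² = 3.74 mA, giving V_DS = V_DD − I_D R_D = 2.39 − 3.74 × 1.18 = -2.03 V.
But -2.03 V < V_ov = 1.1 V, so the device is actually in triode.
In triode I_D = k_n[V_ov V_DS − ½ V_DS²] and I_D = (V_DD − V_DS)/R_D. Equating: 3.65 V_DS² − 9.035 V_DS + 2.39 = 0, giving V_DS = 0.301 V (the root below V_ov).
I_D = (2.39 − 0.301) / 1.18 = 1.77 mA.

I_D = 1.77 mA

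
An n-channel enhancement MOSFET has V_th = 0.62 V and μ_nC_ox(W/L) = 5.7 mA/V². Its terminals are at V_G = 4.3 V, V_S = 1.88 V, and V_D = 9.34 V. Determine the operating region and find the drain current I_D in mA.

Saturation; I_D = 9.23 mA

V_GS = V_G − V_S = 4.3 − 1.88 = 2.42 V; V_DS = V_D − V_S = 9.34 − 1.88 = 7.46 V.
V_ov = V_GS − V_th = 2.42 − 0.62 = 1.8 V.
Since V_DS = 7.46 V ≥ V_ov = 1.8 V, the device is in saturation.
I_D = ½ k_n V_ov² = 0.5 × 5.7 × 1.8² = 9.23 mA.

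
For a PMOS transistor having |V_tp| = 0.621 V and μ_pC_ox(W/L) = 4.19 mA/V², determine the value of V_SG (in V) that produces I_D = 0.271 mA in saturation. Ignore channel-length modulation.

V_SG = 0.981 V

In saturation I_D = ½ k_p (V_SG − |V_tp|)², so V_SG − |V_tp| = √(2 I_D / k_p) = √(2 × 0.271 / 4.19) = 0.36 V.
V_SG = 0.621 + 0.36 = 0.981 V.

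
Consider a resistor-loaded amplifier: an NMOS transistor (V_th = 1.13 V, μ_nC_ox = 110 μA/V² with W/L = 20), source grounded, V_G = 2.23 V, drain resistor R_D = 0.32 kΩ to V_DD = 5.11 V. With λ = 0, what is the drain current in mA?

I_D = 1.33 mA

V_GS = V_G = 2.23 V, so V_ov = 2.23 − 1.13 = 1.1 V.
k_n = μ_nC_ox · (W/L) = 2.2 mA/V².
Assume saturation: I_D = ½ k_n V_ov² = 0.5 × 2.2 × 1.1² = 1.33 mA, giving V_DS = V_DD − I_D R_D = 5.11 − 1.33 × 0.32 = 4.68 V.
V_DS = 4.68 V ≥ V_ov = 1.1 V, confirming saturation.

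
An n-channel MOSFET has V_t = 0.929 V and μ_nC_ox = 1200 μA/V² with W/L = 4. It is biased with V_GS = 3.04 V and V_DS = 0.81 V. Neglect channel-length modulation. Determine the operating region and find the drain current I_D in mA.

Triode; I_D = 6.63 mA

k_n = μ_nC_ox · (W/L) = 4.8 mA/V².
V_ov = V_GS − V_t = 3.04 − 0.929 = 2.11 V.
Since V_DS = 0.81 V < V_ov = 2.11 V, the device is in the triode region.
I_D = k_n [V_ov · V_DS − ½ V_DS²] = 4.8 × [2.11 × 0.81 − 0.5 × 0.81²] = 6.63 mA.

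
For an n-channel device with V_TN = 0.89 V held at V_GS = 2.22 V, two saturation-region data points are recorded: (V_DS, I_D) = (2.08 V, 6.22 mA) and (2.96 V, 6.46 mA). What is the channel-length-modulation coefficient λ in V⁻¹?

With V_GS fixed, I_D ∝ (1 + λ V_DS) in saturation, so I_D2/I_D1 = (1 + λ V_DS2)/(1 + λ V_DS1).
6.46/6.22 = 1.039 = (1 + 2.96 λ)/(1 + 2.08 λ).
Solving: λ (I_D1 V_DS2 − I_D2 V_DS1) = I_D2 − I_D1, so λ = (6.46 − 6.22) / (6.22 × 2.96 − 6.46 × 2.08) = 0.24 / 4.97 = 0.0482 V⁻¹.

λ = 0.0482 V⁻¹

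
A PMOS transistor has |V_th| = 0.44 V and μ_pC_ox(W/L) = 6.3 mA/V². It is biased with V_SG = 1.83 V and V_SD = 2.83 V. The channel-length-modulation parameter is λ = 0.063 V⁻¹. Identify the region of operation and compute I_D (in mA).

V_ov = V_SG − |V_th| = 1.83 − 0.44 = 1.39 V.
Since V_SD = 2.83 V ≥ V_ov = 1.39 V, the device is in saturation.
I_D = ½ k_p V_ov² (1 + λ V_SD) = 0.5 × 6.3 × 1.39² × (1 + 0.063 × 2.83) = 7.17 mA.

Saturation; I_D = 7.17 mA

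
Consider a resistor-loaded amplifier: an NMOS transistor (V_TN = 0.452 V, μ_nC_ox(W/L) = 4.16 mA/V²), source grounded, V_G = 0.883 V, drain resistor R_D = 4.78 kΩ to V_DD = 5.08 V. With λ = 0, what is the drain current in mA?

I_D = 0.386 mA

V_GS = V_G = 0.883 V, so V_ov = 0.883 − 0.452 = 0.431 V.
Assume saturation: I_D = ½ k_n V_ov² = 0.5 × 4.16 × 0.431² = 0.386 mA, giving V_DS = V_DD − I_D R_D = 5.08 − 0.386 × 4.78 = 3.23 V.
V_DS = 3.23 V ≥ V_ov = 0.431 V, confirming saturation.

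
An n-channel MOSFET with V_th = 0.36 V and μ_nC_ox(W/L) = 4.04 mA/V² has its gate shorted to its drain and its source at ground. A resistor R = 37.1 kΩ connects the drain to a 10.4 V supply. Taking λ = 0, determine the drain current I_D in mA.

I_D = 0.261 mA

With gate tied to drain, V_GS = V_DS ≥ V_GS − V_th, so the device is in saturation.
KCL at the drain: ½ k_n (V_GS − V_th)² = (V_DD − V_GS)/R.
Let x = V_GS − 0.36. Then 74.9 x² + x − 10.04 = 0, giving x = 0.359 V (positive root), so V_GS = 0.719 V.
I_D = (V_DD − V_GS)/R = (10.4 − 0.719) / 37.1 = 0.261 mA.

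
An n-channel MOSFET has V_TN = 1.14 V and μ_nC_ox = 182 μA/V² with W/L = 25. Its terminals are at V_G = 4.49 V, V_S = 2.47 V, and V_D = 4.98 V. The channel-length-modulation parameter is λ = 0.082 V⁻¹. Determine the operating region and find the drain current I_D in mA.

Saturation; I_D = 2.12 mA

V_GS = V_G − V_S = 4.49 − 2.47 = 2.02 V; V_DS = V_D − V_S = 4.98 − 2.47 = 2.51 V.
k_n = μ_nC_ox · (W/L) = 4.55 mA/V².
V_ov = V_GS − V_TN = 2.02 − 1.14 = 0.88 V.
Since V_DS = 2.51 V ≥ V_ov = 0.88 V, the device is in saturation.
I_D = ½ k_n V_ov² (1 + λ V_DS) = 0.5 × 4.55 × 0.88² × (1 + 0.082 × 2.51) = 2.12 mA.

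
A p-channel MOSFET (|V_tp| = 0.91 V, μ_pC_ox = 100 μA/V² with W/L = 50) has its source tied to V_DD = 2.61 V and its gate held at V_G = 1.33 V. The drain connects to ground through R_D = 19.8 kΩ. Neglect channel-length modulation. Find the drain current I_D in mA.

I_D = 0.128 mA

V_SG = V_DD − V_G = 2.61 − 1.33 = 1.28 V, so V_ov = 1.28 − 0.91 = 0.37 V.
k_p = μ_pC_ox · (W/L) = 5 mA/V².
Assume saturation: I_D = ½ k_p V_ov² = 0.5 × 5 × 0.37² = 0.342 mA, giving V_SD = V_DD − I_D R_D = 2.61 − 0.342 × 19.8 = -4.17 V.
But -4.17 V < V_ov = 0.37 V, so the device is actually in triode.
In triode I_D = k_p[V_ov V_SD − ½ V_SD²] and I_D = (V_DD − V_SD)/R_D. Equating: 49.5 V_SD² − 37.63 V_SD + 2.61 = 0, giving V_SD = 0.0772 V (the root below V_ov).
I_D = (2.61 − 0.0772) / 19.8 = 0.128 mA.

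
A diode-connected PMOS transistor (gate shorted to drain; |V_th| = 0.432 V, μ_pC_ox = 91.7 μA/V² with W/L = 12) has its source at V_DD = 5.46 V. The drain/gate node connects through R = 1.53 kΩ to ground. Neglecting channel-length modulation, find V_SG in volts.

With gate tied to drain, V_SG = V_SD ≥ V_SG − |V_th|, so the device is in saturation.
k_p = μ_pC_ox · (W/L) = 1.1 mA/V².
KCL at the drain: ½ k_p (V_SG − |V_th|)² = (V_DD − V_SG)/R.
Let x = V_SG − 0.432. Then 0.842 x² + x − 5.028 = 0, giving x = 1.92 V (positive root), so V_SG = 2.35 V.
I_D = (V_DD − V_SG)/R = (5.46 − 2.35) / 1.53 = 2.03 mA.

V_SG = 2.35 V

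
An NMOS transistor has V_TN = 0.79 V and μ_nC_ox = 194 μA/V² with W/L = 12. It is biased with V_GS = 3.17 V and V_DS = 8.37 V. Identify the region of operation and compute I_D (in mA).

k_n = μ_nC_ox · (W/L) = 2.328 mA/V².
V_ov = V_GS − V_TN = 3.17 − 0.79 = 2.38 V.
Since V_DS = 8.37 V ≥ V_ov = 2.38 V, the device is in saturation.
I_D = ½ k_n V_ov² = 0.5 × 2.328 × 2.38² = 6.59 mA.

Saturation; I_D = 6.59 mA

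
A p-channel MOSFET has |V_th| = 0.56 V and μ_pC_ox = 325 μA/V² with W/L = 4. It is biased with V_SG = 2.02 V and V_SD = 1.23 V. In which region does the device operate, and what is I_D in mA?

Triode; I_D = 1.35 mA

k_p = μ_pC_ox · (W/L) = 1.3 mA/V².
V_ov = V_SG − |V_th| = 2.02 − 0.56 = 1.46 V.
Since V_SD = 1.23 V < V_ov = 1.46 V, the device is in the triode region.
I_D = k_p [V_ov · V_SD − ½ V_SD²] = 1.3 × [1.46 × 1.23 − 0.5 × 1.23²] = 1.35 mA.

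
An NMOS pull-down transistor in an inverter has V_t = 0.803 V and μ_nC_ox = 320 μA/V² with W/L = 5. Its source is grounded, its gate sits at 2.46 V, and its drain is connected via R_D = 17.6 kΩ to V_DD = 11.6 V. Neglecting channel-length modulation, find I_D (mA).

V_GS = V_G = 2.46 V, so V_ov = 2.46 − 0.803 = 1.66 V.
k_n = μ_nC_ox · (W/L) = 1.6 mA/V².
Assume saturation: I_D = ½ k_n V_ov² = 0.5 × 1.6 × 1.66² = 2.2 mA, giving V_DS = V_DD − I_D R_D = 11.6 − 2.2 × 17.6 = -27.1 V.
But -27.1 V < V_ov = 1.66 V, so the device is actually in triode.
In triode I_D = k_n[V_ov V_DS − ½ V_DS²] and I_D = (V_DD − V_DS)/R_D. Equating: 14.1 V_DS² − 47.66 V_DS + 11.6 = 0, giving V_DS = 0.264 V (the root below V_ov).
I_D = (11.6 − 0.264) / 17.6 = 0.644 mA.

I_D = 0.644 mA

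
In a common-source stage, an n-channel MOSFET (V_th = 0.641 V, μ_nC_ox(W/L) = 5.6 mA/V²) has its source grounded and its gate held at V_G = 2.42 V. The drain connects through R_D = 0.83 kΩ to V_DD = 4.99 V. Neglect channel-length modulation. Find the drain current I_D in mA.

V_GS = V_G = 2.42 V, so V_ov = 2.42 − 0.641 = 1.78 V.
Assume saturation: I_D = ½ k_n V_ov² = 0.5 × 5.6 × 1.78² = 8.86 mA, giving V_DS = V_DD − I_D R_D = 4.99 − 8.86 × 0.83 = -2.37 V.
But -2.37 V < V_ov = 1.78 V, so the device is actually in triode.
In triode I_D = k_n[V_ov V_DS − ½ V_DS²] and I_D = (V_DD − V_DS)/R_D. Equating: 2.32 V_DS² − 9.269 V_DS + 4.99 = 0, giving V_DS = 0.642 V (the root below V_ov).
I_D = (4.99 − 0.642) / 0.83 = 5.24 mA.

I_D = 5.24 mA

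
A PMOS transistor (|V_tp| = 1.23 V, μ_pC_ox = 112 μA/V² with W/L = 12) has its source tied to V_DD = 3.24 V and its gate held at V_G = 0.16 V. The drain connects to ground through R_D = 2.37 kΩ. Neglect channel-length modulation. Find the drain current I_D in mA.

I_D = 1.14 mA

V_SG = V_DD − V_G = 3.24 − 0.16 = 3.08 V, so V_ov = 3.08 − 1.23 = 1.85 V.
k_p = μ_pC_ox · (W/L) = 1.344 mA/V².
Assume saturation: I_D = ½ k_p V_ov² = 0.5 × 1.344 × 1.85² = 2.3 mA, giving V_SD = V_DD − I_D R_D = 3.24 − 2.3 × 2.37 = -2.21 V.
But -2.21 V < V_ov = 1.85 V, so the device is actually in triode.
In triode I_D = k_p[V_ov V_SD − ½ V_SD²] and I_D = (V_DD − V_SD)/R_D. Equating: 1.59 V_SD² − 6.893 V_SD + 3.24 = 0, giving V_SD = 0.537 V (the root below V_ov).
I_D = (3.24 − 0.537) / 2.37 = 1.14 mA.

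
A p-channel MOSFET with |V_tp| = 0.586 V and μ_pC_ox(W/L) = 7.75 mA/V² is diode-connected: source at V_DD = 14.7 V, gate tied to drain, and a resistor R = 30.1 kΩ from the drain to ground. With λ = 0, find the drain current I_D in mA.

I_D = 0.457 mA

With gate tied to drain, V_SG = V_SD ≥ V_SG − |V_tp|, so the device is in saturation.
KCL at the drain: ½ k_p (V_SG − |V_tp|)² = (V_DD − V_SG)/R.
Let x = V_SG − 0.586. Then 117 x² + x − 14.11 = 0, giving x = 0.344 V (positive root), so V_SG = 0.93 V.
I_D = (V_DD − V_SG)/R = (14.7 − 0.93) / 30.1 = 0.457 mA.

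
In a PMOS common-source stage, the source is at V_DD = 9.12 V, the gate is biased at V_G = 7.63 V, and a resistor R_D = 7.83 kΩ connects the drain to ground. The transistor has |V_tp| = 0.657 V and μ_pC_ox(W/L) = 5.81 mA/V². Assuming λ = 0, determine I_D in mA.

I_D = 1.13 mA

V_SG = V_DD − V_G = 9.12 − 7.63 = 1.49 V, so V_ov = 1.49 − 0.657 = 0.833 V.
Assume saturation: I_D = ½ k_p V_ov² = 0.5 × 5.81 × 0.833² = 2.02 mA, giving V_SD = V_DD − I_D R_D = 9.12 − 2.02 × 7.83 = -6.66 V.
But -6.66 V < V_ov = 0.833 V, so the device is actually in triode.
In triode I_D = k_p[V_ov V_SD − ½ V_SD²] and I_D = (V_DD − V_SD)/R_D. Equating: 22.7 V_SD² − 38.9 V_SD + 9.12 = 0, giving V_SD = 0.28 V (the root below V_ov).
I_D = (9.12 − 0.28) / 7.83 = 1.13 mA.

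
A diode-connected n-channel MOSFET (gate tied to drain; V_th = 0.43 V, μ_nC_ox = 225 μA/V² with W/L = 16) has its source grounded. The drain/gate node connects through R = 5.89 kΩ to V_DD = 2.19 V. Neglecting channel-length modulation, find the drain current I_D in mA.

I_D = 0.237 mA

With gate tied to drain, V_GS = V_DS ≥ V_GS − V_th, so the device is in saturation.
k_n = μ_nC_ox · (W/L) = 3.6 mA/V².
KCL at the drain: ½ k_n (V_GS − V_th)² = (V_DD − V_GS)/R.
Let x = V_GS − 0.43. Then 10.6 x² + x − 1.76 = 0, giving x = 0.363 V (positive root), so V_GS = 0.793 V.
I_D = (V_DD − V_GS)/R = (2.19 − 0.793) / 5.89 = 0.237 mA.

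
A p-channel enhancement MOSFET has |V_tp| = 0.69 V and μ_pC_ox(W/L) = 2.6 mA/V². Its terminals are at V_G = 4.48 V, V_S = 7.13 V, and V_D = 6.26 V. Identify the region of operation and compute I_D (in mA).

Triode; I_D = 3.45 mA

V_SG = V_S − V_G = 7.13 − 4.48 = 2.65 V; V_SD = V_S − V_D = 7.13 − 6.26 = 0.87 V.
V_ov = V_SG − |V_tp| = 2.65 − 0.69 = 1.96 V.
Since V_SD = 0.87 V < V_ov = 1.96 V, the device is in the triode region.
I_D = k_p [V_ov · V_SD − ½ V_SD²] = 2.6 × [1.96 × 0.87 − 0.5 × 0.87²] = 3.45 mA.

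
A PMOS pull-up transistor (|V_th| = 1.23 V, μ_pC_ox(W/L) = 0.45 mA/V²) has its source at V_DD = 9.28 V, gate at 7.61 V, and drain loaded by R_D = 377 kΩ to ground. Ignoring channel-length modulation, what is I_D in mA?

V_SG = V_DD − V_G = 9.28 − 7.61 = 1.67 V, so V_ov = 1.67 − 1.23 = 0.44 V.
Assume saturation: I_D = ½ k_p V_ov² = 0.5 × 0.45 × 0.44² = 0.0436 mA, giving V_SD = V_DD − I_D R_D = 9.28 − 0.0436 × 377 = -7.14 V.
But -7.14 V < V_ov = 0.44 V, so the device is actually in triode.
In triode I_D = k_p[V_ov V_SD − ½ V_SD²] and I_D = (V_DD − V_SD)/R_D. Equating: 84.8 V_SD² − 75.65 V_SD + 9.28 = 0, giving V_SD = 0.147 V (the root below V_ov).
I_D = (9.28 − 0.147) / 377 = 0.0242 mA.

I_D = 0.0242 mA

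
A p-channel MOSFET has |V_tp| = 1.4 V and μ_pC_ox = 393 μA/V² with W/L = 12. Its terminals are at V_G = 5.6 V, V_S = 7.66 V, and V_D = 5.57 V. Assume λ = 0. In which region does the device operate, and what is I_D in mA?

V_SG = V_S − V_G = 7.66 − 5.6 = 2.06 V; V_SD = V_S − V_D = 7.66 − 5.57 = 2.09 V.
k_p = μ_pC_ox · (W/L) = 4.716 mA/V².
V_ov = V_SG − |V_tp| = 2.06 − 1.4 = 0.66 V.
Since V_SD = 2.09 V ≥ V_ov = 0.66 V, the device is in saturation.
I_D = ½ k_p V_ov² = 0.5 × 4.716 × 0.66² = 1.03 mA.

Saturation; I_D = 1.03 mA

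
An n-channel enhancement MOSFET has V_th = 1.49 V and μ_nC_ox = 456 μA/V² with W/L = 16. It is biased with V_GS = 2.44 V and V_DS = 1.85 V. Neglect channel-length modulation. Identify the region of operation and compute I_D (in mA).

Saturation; I_D = 3.29 mA

k_n = μ_nC_ox · (W/L) = 7.296 mA/V².
V_ov = V_GS − V_th = 2.44 − 1.49 = 0.95 V.
Since V_DS = 1.85 V ≥ V_ov = 0.95 V, the device is in saturation.
I_D = ½ k_n V_ov² = 0.5 × 7.296 × 0.95² = 3.29 mA.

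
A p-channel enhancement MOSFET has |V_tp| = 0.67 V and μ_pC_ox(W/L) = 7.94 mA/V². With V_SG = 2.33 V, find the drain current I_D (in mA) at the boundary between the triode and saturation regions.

At the boundary V_SD = V_ov = V_SG − |V_tp| = 2.33 − 0.67 = 1.66 V.
I_D = ½ k_p V_ov² = 0.5 × 7.94 × 1.66² = 10.9 mA.

I_D = 10.9 mA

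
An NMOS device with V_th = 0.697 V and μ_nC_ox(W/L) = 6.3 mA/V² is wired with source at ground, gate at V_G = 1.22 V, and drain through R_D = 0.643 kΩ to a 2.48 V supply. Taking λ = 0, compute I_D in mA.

I_D = 0.862 mA

V_GS = V_G = 1.22 V, so V_ov = 1.22 − 0.697 = 0.523 V.
Assume saturation: I_D = ½ k_n V_ov² = 0.5 × 6.3 × 0.523² = 0.862 mA, giving V_DS = V_DD − I_D R_D = 2.48 − 0.862 × 0.643 = 1.93 V.
V_DS = 1.93 V ≥ V_ov = 0.523 V, confirming saturation.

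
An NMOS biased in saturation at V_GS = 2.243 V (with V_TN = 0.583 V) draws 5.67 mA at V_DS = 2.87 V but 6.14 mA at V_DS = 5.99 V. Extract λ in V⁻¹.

λ = 0.0288 V⁻¹

With V_GS fixed, I_D ∝ (1 + λ V_DS) in saturation, so I_D2/I_D1 = (1 + λ V_DS2)/(1 + λ V_DS1).
6.14/5.67 = 1.083 = (1 + 5.99 λ)/(1 + 2.87 λ).
Solving: λ (I_D1 V_DS2 − I_D2 V_DS1) = I_D2 − I_D1, so λ = (6.14 − 5.67) / (5.67 × 5.99 − 6.14 × 2.87) = 0.47 / 16.3 = 0.0288 V⁻¹.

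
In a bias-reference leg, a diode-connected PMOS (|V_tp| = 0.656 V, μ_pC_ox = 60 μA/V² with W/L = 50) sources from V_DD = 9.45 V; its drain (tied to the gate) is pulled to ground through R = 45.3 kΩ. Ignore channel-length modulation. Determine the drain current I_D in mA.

I_D = 0.186 mA

With gate tied to drain, V_SG = V_SD ≥ V_SG − |V_tp|, so the device is in saturation.
k_p = μ_pC_ox · (W/L) = 3 mA/V².
KCL at the drain: ½ k_p (V_SG − |V_tp|)² = (V_DD − V_SG)/R.
Let x = V_SG − 0.656. Then 67.9 x² + x − 8.794 = 0, giving x = 0.352 V (positive root), so V_SG = 1.01 V.
I_D = (V_DD − V_SG)/R = (9.45 − 1.01) / 45.3 = 0.186 mA.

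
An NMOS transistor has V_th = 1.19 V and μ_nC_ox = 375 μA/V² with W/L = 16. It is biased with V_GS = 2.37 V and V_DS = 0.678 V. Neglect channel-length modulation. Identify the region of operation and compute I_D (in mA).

Triode; I_D = 3.42 mA

k_n = μ_nC_ox · (W/L) = 6 mA/V².
V_ov = V_GS − V_th = 2.37 − 1.19 = 1.18 V.
Since V_DS = 0.678 V < V_ov = 1.18 V, the device is in the triode region.
I_D = k_n [V_ov · V_DS − ½ V_DS²] = 6 × [1.18 × 0.678 − 0.5 × 0.678²] = 3.42 mA.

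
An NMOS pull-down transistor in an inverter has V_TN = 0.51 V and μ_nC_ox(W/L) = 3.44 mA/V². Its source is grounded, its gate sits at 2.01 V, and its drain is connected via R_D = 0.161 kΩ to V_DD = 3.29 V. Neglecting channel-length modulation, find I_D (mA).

I_D = 3.87 mA

V_GS = V_G = 2.01 V, so V_ov = 2.01 − 0.51 = 1.5 V.
Assume saturation: I_D = ½ k_n V_ov² = 0.5 × 3.44 × 1.5² = 3.87 mA, giving V_DS = V_DD − I_D R_D = 3.29 − 3.87 × 0.161 = 2.67 V.
V_DS = 2.67 V ≥ V_ov = 1.5 V, confirming saturation.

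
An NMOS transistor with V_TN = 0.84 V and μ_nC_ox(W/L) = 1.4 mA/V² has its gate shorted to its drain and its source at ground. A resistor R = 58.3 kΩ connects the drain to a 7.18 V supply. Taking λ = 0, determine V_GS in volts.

V_GS = 1.22 V

With gate tied to drain, V_GS = V_DS ≥ V_GS − V_TN, so the device is in saturation.
KCL at the drain: ½ k_n (V_GS − V_TN)² = (V_DD − V_GS)/R.
Let x = V_GS − 0.84. Then 40.8 x² + x − 6.34 = 0, giving x = 0.382 V (positive root), so V_GS = 1.22 V.
I_D = (V_DD − V_GS)/R = (7.18 − 1.22) / 58.3 = 0.102 mA.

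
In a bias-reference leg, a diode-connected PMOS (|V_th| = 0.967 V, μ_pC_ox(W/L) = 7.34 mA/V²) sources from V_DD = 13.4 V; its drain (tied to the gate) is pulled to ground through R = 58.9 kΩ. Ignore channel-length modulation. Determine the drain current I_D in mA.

I_D = 0.207 mA

With gate tied to drain, V_SG = V_SD ≥ V_SG − |V_th|, so the device is in saturation.
KCL at the drain: ½ k_p (V_SG − |V_th|)² = (V_DD − V_SG)/R.
Let x = V_SG − 0.967. Then 216 x² + x − 12.43 = 0, giving x = 0.238 V (positive root), so V_SG = 1.2 V.
I_D = (V_DD − V_SG)/R = (13.4 − 1.2) / 58.9 = 0.207 mA.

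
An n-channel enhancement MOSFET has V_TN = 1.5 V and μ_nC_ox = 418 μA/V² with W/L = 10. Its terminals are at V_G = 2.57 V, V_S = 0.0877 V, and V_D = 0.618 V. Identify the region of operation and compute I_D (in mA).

V_GS = V_G − V_S = 2.57 − 0.0877 = 2.48 V; V_DS = V_D − V_S = 0.618 − 0.0877 = 0.53 V.
k_n = μ_nC_ox · (W/L) = 4.18 mA/V².
V_ov = V_GS − V_TN = 2.48 − 1.5 = 0.982 V.
Since V_DS = 0.53 V < V_ov = 0.982 V, the device is in the triode region.
I_D = k_n [V_ov · V_DS − ½ V_DS²] = 4.18 × [0.982 × 0.53 − 0.5 × 0.53²] = 1.59 mA.

Triode; I_D = 1.59 mA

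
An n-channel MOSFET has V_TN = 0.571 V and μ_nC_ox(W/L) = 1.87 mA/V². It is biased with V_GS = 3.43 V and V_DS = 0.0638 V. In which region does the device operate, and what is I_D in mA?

V_ov = V_GS − V_TN = 3.43 − 0.571 = 2.86 V.
Since V_DS = 0.0638 V < V_ov = 2.86 V, the device is in the triode region.
I_D = k_n [V_ov · V_DS − ½ V_DS²] = 1.87 × [2.86 × 0.0638 − 0.5 × 0.0638²] = 0.337 mA.

Triode; I_D = 0.337 mA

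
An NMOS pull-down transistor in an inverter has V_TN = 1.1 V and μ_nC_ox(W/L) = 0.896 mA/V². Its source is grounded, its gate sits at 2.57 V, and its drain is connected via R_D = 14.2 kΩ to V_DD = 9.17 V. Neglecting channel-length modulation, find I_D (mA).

I_D = 0.606 mA

V_GS = V_G = 2.57 V, so V_ov = 2.57 − 1.1 = 1.47 V.
Assume saturation: I_D = ½ k_n V_ov² = 0.5 × 0.896 × 1.47² = 0.968 mA, giving V_DS = V_DD − I_D R_D = 9.17 − 0.968 × 14.2 = -4.58 V.
But -4.58 V < V_ov = 1.47 V, so the device is actually in triode.
In triode I_D = k_n[V_ov V_DS − ½ V_DS²] and I_D = (V_DD − V_DS)/R_D. Equating: 6.36 V_DS² − 19.7 V_DS + 9.17 = 0, giving V_DS = 0.57 V (the root below V_ov).
I_D = (9.17 − 0.57) / 14.2 = 0.606 mA.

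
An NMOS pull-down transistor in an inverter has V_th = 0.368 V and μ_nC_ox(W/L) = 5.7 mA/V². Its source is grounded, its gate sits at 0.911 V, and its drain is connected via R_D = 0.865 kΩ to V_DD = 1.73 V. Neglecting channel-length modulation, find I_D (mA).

I_D = 0.840 mA

V_GS = V_G = 0.911 V, so V_ov = 0.911 − 0.368 = 0.543 V.
Assume saturation: I_D = ½ k_n V_ov² = 0.5 × 5.7 × 0.543² = 0.84 mA, giving V_DS = V_DD − I_D R_D = 1.73 − 0.84 × 0.865 = 1 V.
V_DS = 1 V ≥ V_ov = 0.543 V, confirming saturation.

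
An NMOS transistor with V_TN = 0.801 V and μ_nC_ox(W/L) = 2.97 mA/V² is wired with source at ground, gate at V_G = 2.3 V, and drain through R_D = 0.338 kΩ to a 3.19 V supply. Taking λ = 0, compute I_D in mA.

V_GS = V_G = 2.3 V, so V_ov = 2.3 − 0.801 = 1.5 V.
Assume saturation: I_D = ½ k_n V_ov² = 0.5 × 2.97 × 1.5² = 3.34 mA, giving V_DS = V_DD − I_D R_D = 3.19 − 3.34 × 0.338 = 2.06 V.
V_DS = 2.06 V ≥ V_ov = 1.5 V, confirming saturation.

I_D = 3.34 mA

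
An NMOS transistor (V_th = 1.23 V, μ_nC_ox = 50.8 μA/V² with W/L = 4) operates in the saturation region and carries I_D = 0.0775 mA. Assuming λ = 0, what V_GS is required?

k_n = μ_nC_ox · (W/L) = 0.2032 mA/V².
In saturation I_D = ½ k_n (V_GS − V_th)², so V_GS − V_th = √(2 I_D / k_n) = √(2 × 0.0775 / 0.2032) = 0.873 V.
V_GS = 1.23 + 0.873 = 2.1 V.

V_GS = 2.10 V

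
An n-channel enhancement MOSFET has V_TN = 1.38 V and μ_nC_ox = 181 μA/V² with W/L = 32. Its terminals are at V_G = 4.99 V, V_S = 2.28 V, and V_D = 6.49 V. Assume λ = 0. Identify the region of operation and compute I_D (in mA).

V_GS = V_G − V_S = 4.99 − 2.28 = 2.71 V; V_DS = V_D − V_S = 6.49 − 2.28 = 4.21 V.
k_n = μ_nC_ox · (W/L) = 5.792 mA/V².
V_ov = V_GS − V_TN = 2.71 − 1.38 = 1.33 V.
Since V_DS = 4.21 V ≥ V_ov = 1.33 V, the device is in saturation.
I_D = ½ k_n V_ov² = 0.5 × 5.792 × 1.33² = 5.12 mA.

Saturation; I_D = 5.12 mA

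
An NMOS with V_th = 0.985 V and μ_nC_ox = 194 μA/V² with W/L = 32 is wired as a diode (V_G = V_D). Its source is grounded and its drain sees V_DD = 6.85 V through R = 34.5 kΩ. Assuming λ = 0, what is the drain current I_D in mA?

With gate tied to drain, V_GS = V_DS ≥ V_GS − V_th, so the device is in saturation.
k_n = μ_nC_ox · (W/L) = 6.208 mA/V².
KCL at the drain: ½ k_n (V_GS − V_th)² = (V_DD − V_GS)/R.
Let x = V_GS − 0.985. Then 107 x² + x − 5.865 = 0, giving x = 0.229 V (positive root), so V_GS = 1.21 V.
I_D = (V_DD − V_GS)/R = (6.85 − 1.21) / 34.5 = 0.163 mA.

I_D = 0.163 mA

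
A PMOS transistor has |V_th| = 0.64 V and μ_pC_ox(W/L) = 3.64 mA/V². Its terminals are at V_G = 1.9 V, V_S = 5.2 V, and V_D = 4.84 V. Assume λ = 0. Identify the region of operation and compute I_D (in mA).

V_SG = V_S − V_G = 5.2 − 1.9 = 3.3 V; V_SD = V_S − V_D = 5.2 − 4.84 = 0.36 V.
V_ov = V_SG − |V_th| = 3.3 − 0.64 = 2.66 V.
Since V_SD = 0.36 V < V_ov = 2.66 V, the device is in the triode region.
I_D = k_p [V_ov · V_SD − ½ V_SD²] = 3.64 × [2.66 × 0.36 − 0.5 × 0.36²] = 3.25 mA.

Triode; I_D = 3.25 mA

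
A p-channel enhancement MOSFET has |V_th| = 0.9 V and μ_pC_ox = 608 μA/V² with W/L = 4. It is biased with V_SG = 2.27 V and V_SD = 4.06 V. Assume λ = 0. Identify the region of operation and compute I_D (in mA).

k_p = μ_pC_ox · (W/L) = 2.432 mA/V².
V_ov = V_SG − |V_th| = 2.27 − 0.9 = 1.37 V.
Since V_SD = 4.06 V ≥ V_ov = 1.37 V, the device is in saturation.
I_D = ½ k_p V_ov² = 0.5 × 2.432 × 1.37² = 2.28 mA.

Saturation; I_D = 2.28 mA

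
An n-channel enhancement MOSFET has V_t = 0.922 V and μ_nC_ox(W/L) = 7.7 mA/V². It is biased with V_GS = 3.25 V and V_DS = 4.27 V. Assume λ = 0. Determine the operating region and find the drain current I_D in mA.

V_ov = V_GS − V_t = 3.25 − 0.922 = 2.33 V.
Since V_DS = 4.27 V ≥ V_ov = 2.33 V, the device is in saturation.
I_D = ½ k_n V_ov² = 0.5 × 7.7 × 2.33² = 20.9 mA.

Saturation; I_D = 20.9 mA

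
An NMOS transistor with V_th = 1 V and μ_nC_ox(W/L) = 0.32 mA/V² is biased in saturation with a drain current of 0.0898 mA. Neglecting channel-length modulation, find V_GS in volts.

V_GS = 1.75 V

In saturation I_D = ½ k_n (V_GS − V_th)², so V_GS − V_th = √(2 I_D / k_n) = √(2 × 0.0898 / 0.32) = 0.749 V.
V_GS = 1 + 0.749 = 1.75 V.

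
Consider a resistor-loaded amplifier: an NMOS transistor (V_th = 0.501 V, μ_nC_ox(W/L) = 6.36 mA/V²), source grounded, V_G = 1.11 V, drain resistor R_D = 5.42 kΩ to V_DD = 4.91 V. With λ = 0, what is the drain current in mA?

V_GS = V_G = 1.11 V, so V_ov = 1.11 − 0.501 = 0.609 V.
Assume saturation: I_D = ½ k_n V_ov² = 0.5 × 6.36 × 0.609² = 1.18 mA, giving V_DS = V_DD − I_D R_D = 4.91 − 1.18 × 5.42 = -1.48 V.
But -1.48 V < V_ov = 0.609 V, so the device is actually in triode.
In triode I_D = k_n[V_ov V_DS − ½ V_DS²] and I_D = (V_DD − V_DS)/R_D. Equating: 17.2 V_DS² − 21.99 V_DS + 4.91 = 0, giving V_DS = 0.288 V (the root below V_ov).
I_D = (4.91 − 0.288) / 5.42 = 0.853 mA.

I_D = 0.853 mA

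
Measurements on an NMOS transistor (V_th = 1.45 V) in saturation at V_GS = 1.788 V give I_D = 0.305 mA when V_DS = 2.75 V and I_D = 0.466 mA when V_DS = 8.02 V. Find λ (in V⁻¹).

With V_GS fixed, I_D ∝ (1 + λ V_DS) in saturation, so I_D2/I_D1 = (1 + λ V_DS2)/(1 + λ V_DS1).
0.466/0.305 = 1.528 = (1 + 8.02 λ)/(1 + 2.75 λ).
Solving: λ (I_D1 V_DS2 − I_D2 V_DS1) = I_D2 − I_D1, so λ = (0.466 − 0.305) / (0.305 × 8.02 − 0.466 × 2.75) = 0.161 / 1.16 = 0.138 V⁻¹.

λ = 0.138 V⁻¹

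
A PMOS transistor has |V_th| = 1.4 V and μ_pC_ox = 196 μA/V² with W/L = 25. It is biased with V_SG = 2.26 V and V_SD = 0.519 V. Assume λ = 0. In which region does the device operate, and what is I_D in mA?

Triode; I_D = 1.53 mA

k_p = μ_pC_ox · (W/L) = 4.9 mA/V².
V_ov = V_SG − |V_th| = 2.26 − 1.4 = 0.86 V.
Since V_SD = 0.519 V < V_ov = 0.86 V, the device is in the triode region.
I_D = k_p [V_ov · V_SD − ½ V_SD²] = 4.9 × [0.86 × 0.519 − 0.5 × 0.519²] = 1.53 mA.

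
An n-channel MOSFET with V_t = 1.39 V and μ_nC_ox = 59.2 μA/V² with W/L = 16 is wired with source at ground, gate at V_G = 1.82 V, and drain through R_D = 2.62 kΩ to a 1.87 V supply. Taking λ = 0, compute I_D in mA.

I_D = 0.0876 mA

V_GS = V_G = 1.82 V, so V_ov = 1.82 − 1.39 = 0.43 V.
k_n = μ_nC_ox · (W/L) = 0.9472 mA/V².
Assume saturation: I_D = ½ k_n V_ov² = 0.5 × 0.9472 × 0.43² = 0.0876 mA, giving V_DS = V_DD − I_D R_D = 1.87 − 0.0876 × 2.62 = 1.64 V.
V_DS = 1.64 V ≥ V_ov = 0.43 V, confirming saturation.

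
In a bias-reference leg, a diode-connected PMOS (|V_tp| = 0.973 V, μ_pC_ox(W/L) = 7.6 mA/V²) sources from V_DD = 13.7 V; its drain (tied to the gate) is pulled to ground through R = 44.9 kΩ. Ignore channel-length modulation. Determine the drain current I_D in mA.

I_D = 0.277 mA

With gate tied to drain, V_SG = V_SD ≥ V_SG − |V_tp|, so the device is in saturation.
KCL at the drain: ½ k_p (V_SG − |V_tp|)² = (V_DD − V_SG)/R.
Let x = V_SG − 0.973. Then 171 x² + x − 12.73 = 0, giving x = 0.27 V (positive root), so V_SG = 1.24 V.
I_D = (V_DD − V_SG)/R = (13.7 − 1.24) / 44.9 = 0.277 mA.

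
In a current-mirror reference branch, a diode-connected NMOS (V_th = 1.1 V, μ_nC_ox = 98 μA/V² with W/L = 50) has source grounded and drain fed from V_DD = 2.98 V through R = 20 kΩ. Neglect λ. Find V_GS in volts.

With gate tied to drain, V_GS = V_DS ≥ V_GS − V_th, so the device is in saturation.
k_n = μ_nC_ox · (W/L) = 4.9 mA/V².
KCL at the drain: ½ k_n (V_GS − V_th)² = (V_DD − V_GS)/R.
Let x = V_GS − 1.1. Then 49 x² + x − 1.88 = 0, giving x = 0.186 V (positive root), so V_GS = 1.29 V.
I_D = (V_DD − V_GS)/R = (2.98 − 1.29) / 20 = 0.0847 mA.

V_GS = 1.29 V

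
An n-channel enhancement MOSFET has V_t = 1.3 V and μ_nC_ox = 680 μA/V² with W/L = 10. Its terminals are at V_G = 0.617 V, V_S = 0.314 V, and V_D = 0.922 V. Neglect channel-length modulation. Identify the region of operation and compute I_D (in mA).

V_GS = V_G − V_S = 0.617 − 0.314 = 0.303 V; V_DS = V_D − V_S = 0.922 − 0.314 = 0.608 V.
V_GS = 0.303 V < V_t = 1.3 V, so the transistor is in cutoff.

Cutoff; I_D = 0 mA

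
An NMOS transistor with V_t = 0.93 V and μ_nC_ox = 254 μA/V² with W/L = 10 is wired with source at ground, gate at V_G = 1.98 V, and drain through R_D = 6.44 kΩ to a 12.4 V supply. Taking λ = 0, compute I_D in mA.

V_GS = V_G = 1.98 V, so V_ov = 1.98 − 0.93 = 1.05 V.
k_n = μ_nC_ox · (W/L) = 2.54 mA/V².
Assume saturation: I_D = ½ k_n V_ov² = 0.5 × 2.54 × 1.05² = 1.4 mA, giving V_DS = V_DD − I_D R_D = 12.4 − 1.4 × 6.44 = 3.38 V.
V_DS = 3.38 V ≥ V_ov = 1.05 V, confirming saturation.

I_D = 1.40 mA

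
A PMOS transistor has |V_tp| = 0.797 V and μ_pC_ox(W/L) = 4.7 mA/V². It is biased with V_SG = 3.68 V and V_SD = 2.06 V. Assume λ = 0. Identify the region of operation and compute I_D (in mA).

Triode; I_D = 17.9 mA

V_ov = V_SG − |V_tp| = 3.68 − 0.797 = 2.88 V.
Since V_SD = 2.06 V < V_ov = 2.88 V, the device is in the triode region.
I_D = k_p [V_ov · V_SD − ½ V_SD²] = 4.7 × [2.88 × 2.06 − 0.5 × 2.06²] = 17.9 mA.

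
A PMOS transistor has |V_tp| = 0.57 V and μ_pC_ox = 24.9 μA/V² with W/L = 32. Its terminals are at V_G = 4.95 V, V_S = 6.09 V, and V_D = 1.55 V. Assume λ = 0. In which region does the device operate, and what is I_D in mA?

Saturation; I_D = 0.129 mA

V_SG = V_S − V_G = 6.09 − 4.95 = 1.14 V; V_SD = V_S − V_D = 6.09 − 1.55 = 4.54 V.
k_p = μ_pC_ox · (W/L) = 0.7968 mA/V².
V_ov = V_SG − |V_tp| = 1.14 − 0.57 = 0.57 V.
Since V_SD = 4.54 V ≥ V_ov = 0.57 V, the device is in saturation.
I_D = ½ k_p V_ov² = 0.5 × 0.7968 × 0.57² = 0.129 mA.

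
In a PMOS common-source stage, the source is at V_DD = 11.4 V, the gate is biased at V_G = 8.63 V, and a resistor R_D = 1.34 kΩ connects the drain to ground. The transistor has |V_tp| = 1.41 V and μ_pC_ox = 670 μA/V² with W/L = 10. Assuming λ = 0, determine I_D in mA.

I_D = 6.20 mA

V_SG = V_DD − V_G = 11.4 − 8.63 = 2.77 V, so V_ov = 2.77 − 1.41 = 1.36 V.
k_p = μ_pC_ox · (W/L) = 6.7 mA/V².
Assume saturation: I_D = ½ k_p V_ov² = 0.5 × 6.7 × 1.36² = 6.2 mA, giving V_SD = V_DD − I_D R_D = 11.4 − 6.2 × 1.34 = 3.1 V.
V_SD = 3.1 V ≥ V_ov = 1.36 V, confirming saturation.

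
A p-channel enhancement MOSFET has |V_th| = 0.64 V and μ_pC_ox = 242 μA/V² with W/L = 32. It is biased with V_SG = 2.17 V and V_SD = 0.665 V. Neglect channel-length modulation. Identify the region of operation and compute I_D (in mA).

k_p = μ_pC_ox · (W/L) = 7.744 mA/V².
V_ov = V_SG − |V_th| = 2.17 − 0.64 = 1.53 V.
Since V_SD = 0.665 V < V_ov = 1.53 V, the device is in the triode region.
I_D = k_p [V_ov · V_SD − ½ V_SD²] = 7.744 × [1.53 × 0.665 − 0.5 × 0.665²] = 6.17 mA.

Triode; I_D = 6.17 mA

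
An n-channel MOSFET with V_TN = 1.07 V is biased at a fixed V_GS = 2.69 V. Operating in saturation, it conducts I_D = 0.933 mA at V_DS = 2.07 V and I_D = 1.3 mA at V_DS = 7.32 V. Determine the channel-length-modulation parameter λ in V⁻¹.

With V_GS fixed, I_D ∝ (1 + λ V_DS) in saturation, so I_D2/I_D1 = (1 + λ V_DS2)/(1 + λ V_DS1).
1.3/0.933 = 1.393 = (1 + 7.32 λ)/(1 + 2.07 λ).
Solving: λ (I_D1 V_DS2 − I_D2 V_DS1) = I_D2 − I_D1, so λ = (1.3 − 0.933) / (0.933 × 7.32 − 1.3 × 2.07) = 0.367 / 4.14 = 0.0887 V⁻¹.

λ = 0.0887 V⁻¹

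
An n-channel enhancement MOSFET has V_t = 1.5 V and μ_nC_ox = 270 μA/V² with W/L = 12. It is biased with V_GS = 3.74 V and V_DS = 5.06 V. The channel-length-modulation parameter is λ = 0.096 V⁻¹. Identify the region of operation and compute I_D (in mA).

k_n = μ_nC_ox · (W/L) = 3.24 mA/V².
V_ov = V_GS − V_t = 3.74 − 1.5 = 2.24 V.
Since V_DS = 5.06 V ≥ V_ov = 2.24 V, the device is in saturation.
I_D = ½ k_n V_ov² (1 + λ V_DS) = 0.5 × 3.24 × 2.24² × (1 + 0.096 × 5.06) = 12.1 mA.

Saturation; I_D = 12.1 mA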